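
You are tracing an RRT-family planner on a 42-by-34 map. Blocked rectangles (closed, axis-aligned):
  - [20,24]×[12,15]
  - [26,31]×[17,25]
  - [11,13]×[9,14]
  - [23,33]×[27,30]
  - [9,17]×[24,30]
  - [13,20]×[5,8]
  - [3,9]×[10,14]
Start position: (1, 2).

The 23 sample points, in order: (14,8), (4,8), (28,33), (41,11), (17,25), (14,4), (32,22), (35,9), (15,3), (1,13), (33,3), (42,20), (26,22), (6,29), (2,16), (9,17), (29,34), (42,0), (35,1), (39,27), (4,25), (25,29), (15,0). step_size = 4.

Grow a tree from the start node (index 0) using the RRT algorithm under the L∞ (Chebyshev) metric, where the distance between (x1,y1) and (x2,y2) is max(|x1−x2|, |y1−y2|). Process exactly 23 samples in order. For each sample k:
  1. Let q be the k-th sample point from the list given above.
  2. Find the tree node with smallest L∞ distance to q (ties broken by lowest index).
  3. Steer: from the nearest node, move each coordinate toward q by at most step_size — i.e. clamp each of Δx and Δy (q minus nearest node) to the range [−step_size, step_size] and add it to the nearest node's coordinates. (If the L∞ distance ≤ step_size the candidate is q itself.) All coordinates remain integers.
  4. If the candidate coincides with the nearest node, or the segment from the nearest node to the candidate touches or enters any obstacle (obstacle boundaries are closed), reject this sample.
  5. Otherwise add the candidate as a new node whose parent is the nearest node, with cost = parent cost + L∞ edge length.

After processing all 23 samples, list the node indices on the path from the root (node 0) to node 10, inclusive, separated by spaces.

Path: 0 1 3 4 6 10

1. q=(14,8) nearest=0 d=13 new=(5,6) → add node 1 parent=0 cost=4
2. q=(4,8) nearest=1 d=2 new=(4,8) → add node 2 parent=1 cost=6
3. q=(28,33) nearest=2 d=25 new=(8,12) → blocked by [3,9]×[10,14], reject
4. q=(41,11) nearest=1 d=36 new=(9,10) → blocked by [3,9]×[10,14], reject
5. q=(17,25) nearest=2 d=17 new=(8,12) → blocked by [3,9]×[10,14], reject
6. q=(14,4) nearest=1 d=9 new=(9,4) → add node 3 parent=1 cost=8
7. q=(32,22) nearest=3 d=23 new=(13,8) → blocked by [13,20]×[5,8], reject
8. q=(35,9) nearest=3 d=26 new=(13,8) → blocked by [13,20]×[5,8], reject
9. q=(15,3) nearest=3 d=6 new=(13,3) → add node 4 parent=3 cost=12
10. q=(1,13) nearest=2 d=5 new=(1,12) → add node 5 parent=2 cost=10
11. q=(33,3) nearest=4 d=20 new=(17,3) → add node 6 parent=4 cost=16
12. q=(42,20) nearest=6 d=25 new=(21,7) → blocked by [13,20]×[5,8], reject
13. q=(26,22) nearest=3 d=18 new=(13,8) → blocked by [13,20]×[5,8], reject
14. q=(6,29) nearest=5 d=17 new=(5,16) → blocked by [3,9]×[10,14], reject
15. q=(2,16) nearest=5 d=4 new=(2,16) → add node 7 parent=5 cost=14
16. q=(9,17) nearest=7 d=7 new=(6,17) → add node 8 parent=7 cost=18
17. q=(29,34) nearest=8 d=23 new=(10,21) → add node 9 parent=8 cost=22
18. q=(42,0) nearest=6 d=25 new=(21,0) → add node 10 parent=6 cost=20
19. q=(35,1) nearest=10 d=14 new=(25,1) → add node 11 parent=10 cost=24
20. q=(39,27) nearest=6 d=24 new=(21,7) → blocked by [13,20]×[5,8], reject
21. q=(4,25) nearest=9 d=6 new=(6,25) → add node 12 parent=9 cost=26
22. q=(25,29) nearest=9 d=15 new=(14,25) → blocked by [9,17]×[24,30], reject
23. q=(15,0) nearest=4 d=3 new=(15,0) → add node 13 parent=4 cost=15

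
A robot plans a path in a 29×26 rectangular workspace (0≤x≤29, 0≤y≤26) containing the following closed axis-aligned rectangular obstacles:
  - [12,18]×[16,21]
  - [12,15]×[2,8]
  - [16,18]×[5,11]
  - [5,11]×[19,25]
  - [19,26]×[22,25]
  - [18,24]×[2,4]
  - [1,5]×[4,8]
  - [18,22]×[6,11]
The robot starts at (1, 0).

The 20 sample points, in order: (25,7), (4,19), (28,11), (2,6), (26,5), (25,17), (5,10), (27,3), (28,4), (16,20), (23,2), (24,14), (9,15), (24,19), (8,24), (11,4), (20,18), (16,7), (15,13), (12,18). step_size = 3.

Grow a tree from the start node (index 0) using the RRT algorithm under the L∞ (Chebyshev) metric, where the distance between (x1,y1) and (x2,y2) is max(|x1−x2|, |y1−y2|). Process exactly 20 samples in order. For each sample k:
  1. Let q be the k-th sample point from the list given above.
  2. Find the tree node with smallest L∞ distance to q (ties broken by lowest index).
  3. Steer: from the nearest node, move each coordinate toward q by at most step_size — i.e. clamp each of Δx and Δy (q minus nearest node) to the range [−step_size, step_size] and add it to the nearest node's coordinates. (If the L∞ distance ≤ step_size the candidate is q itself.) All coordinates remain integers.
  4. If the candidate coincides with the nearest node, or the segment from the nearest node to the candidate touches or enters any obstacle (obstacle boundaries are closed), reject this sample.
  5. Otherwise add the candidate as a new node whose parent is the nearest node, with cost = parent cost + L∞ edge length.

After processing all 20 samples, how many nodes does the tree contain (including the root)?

Node count: 9

1. q=(25,7) nearest=0 d=24 new=(4,3) → add node 1 parent=0 cost=3
2. q=(4,19) nearest=1 d=16 new=(4,6) → blocked by [1,5]×[4,8], reject
3. q=(28,11) nearest=1 d=24 new=(7,6) → blocked by [1,5]×[4,8], reject
4. q=(2,6) nearest=1 d=3 new=(2,6) → blocked by [1,5]×[4,8], reject
5. q=(26,5) nearest=1 d=22 new=(7,5) → add node 2 parent=1 cost=6
6. q=(25,17) nearest=2 d=18 new=(10,8) → add node 3 parent=2 cost=9
7. q=(5,10) nearest=2 d=5 new=(5,8) → blocked by [1,5]×[4,8], reject
8. q=(27,3) nearest=3 d=17 new=(13,5) → blocked by [12,15]×[2,8], reject
9. q=(28,4) nearest=3 d=18 new=(13,5) → blocked by [12,15]×[2,8], reject
10. q=(16,20) nearest=3 d=12 new=(13,11) → add node 4 parent=3 cost=12
11. q=(23,2) nearest=4 d=10 new=(16,8) → blocked by [16,18]×[5,11], reject
12. q=(24,14) nearest=4 d=11 new=(16,14) → add node 5 parent=4 cost=15
13. q=(9,15) nearest=4 d=4 new=(10,14) → add node 6 parent=4 cost=15
14. q=(24,19) nearest=5 d=8 new=(19,17) → blocked by [12,18]×[16,21], reject
15. q=(8,24) nearest=5 d=10 new=(13,17) → blocked by [12,18]×[16,21], reject
16. q=(11,4) nearest=2 d=4 new=(10,4) → add node 7 parent=2 cost=9
17. q=(20,18) nearest=5 d=4 new=(19,17) → blocked by [12,18]×[16,21], reject
18. q=(16,7) nearest=4 d=4 new=(16,8) → blocked by [16,18]×[5,11], reject
19. q=(15,13) nearest=5 d=1 new=(15,13) → add node 8 parent=5 cost=16
20. q=(12,18) nearest=5 d=4 new=(13,17) → blocked by [12,18]×[16,21], reject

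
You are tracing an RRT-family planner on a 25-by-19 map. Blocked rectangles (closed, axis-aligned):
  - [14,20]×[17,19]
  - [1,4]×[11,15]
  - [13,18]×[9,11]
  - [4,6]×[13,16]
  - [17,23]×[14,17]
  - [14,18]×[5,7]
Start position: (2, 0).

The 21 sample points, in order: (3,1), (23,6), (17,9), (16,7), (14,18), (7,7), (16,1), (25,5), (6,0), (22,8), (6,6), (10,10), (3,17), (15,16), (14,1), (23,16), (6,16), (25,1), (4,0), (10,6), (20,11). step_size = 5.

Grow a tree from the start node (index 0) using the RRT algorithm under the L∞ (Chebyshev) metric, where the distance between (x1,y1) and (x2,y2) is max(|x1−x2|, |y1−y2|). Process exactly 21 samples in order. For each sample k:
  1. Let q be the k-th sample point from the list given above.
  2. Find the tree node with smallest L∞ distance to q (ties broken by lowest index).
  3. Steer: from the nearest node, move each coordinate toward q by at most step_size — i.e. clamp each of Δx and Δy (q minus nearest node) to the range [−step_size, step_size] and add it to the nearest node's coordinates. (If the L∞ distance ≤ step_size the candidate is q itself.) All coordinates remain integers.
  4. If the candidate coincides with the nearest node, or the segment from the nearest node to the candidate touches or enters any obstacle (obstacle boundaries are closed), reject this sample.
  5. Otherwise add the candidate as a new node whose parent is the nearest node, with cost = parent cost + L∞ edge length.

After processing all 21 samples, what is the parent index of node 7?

1. q=(3,1) nearest=0 d=1 new=(3,1) → add node 1 parent=0 cost=1
2. q=(23,6) nearest=1 d=20 new=(8,6) → add node 2 parent=1 cost=6
3. q=(17,9) nearest=2 d=9 new=(13,9) → blocked by [13,18]×[9,11], reject
4. q=(16,7) nearest=2 d=8 new=(13,7) → add node 3 parent=2 cost=11
5. q=(14,18) nearest=3 d=11 new=(14,12) → blocked by [13,18]×[9,11], reject
6. q=(7,7) nearest=2 d=1 new=(7,7) → add node 4 parent=2 cost=7
7. q=(16,1) nearest=3 d=6 new=(16,2) → blocked by [14,18]×[5,7], reject
8. q=(25,5) nearest=3 d=12 new=(18,5) → blocked by [14,18]×[5,7], reject
9. q=(6,0) nearest=1 d=3 new=(6,0) → add node 5 parent=1 cost=4
10. q=(22,8) nearest=3 d=9 new=(18,8) → add node 6 parent=3 cost=16
11. q=(6,6) nearest=4 d=1 new=(6,6) → add node 7 parent=4 cost=8
12. q=(10,10) nearest=3 d=3 new=(10,10) → add node 8 parent=3 cost=14
13. q=(3,17) nearest=8 d=7 new=(5,15) → blocked by [4,6]×[13,16], reject
14. q=(15,16) nearest=8 d=6 new=(15,15) → add node 9 parent=8 cost=19
15. q=(14,1) nearest=2 d=6 new=(13,1) → add node 10 parent=2 cost=11
16. q=(23,16) nearest=6 d=8 new=(23,13) → add node 11 parent=6 cost=21
17. q=(6,16) nearest=8 d=6 new=(6,15) → blocked by [4,6]×[13,16], reject
18. q=(25,1) nearest=6 d=7 new=(23,3) → add node 12 parent=6 cost=21
19. q=(4,0) nearest=1 d=1 new=(4,0) → add node 13 parent=1 cost=2
20. q=(10,6) nearest=2 d=2 new=(10,6) → add node 14 parent=2 cost=8
21. q=(20,11) nearest=6 d=3 new=(20,11) → add node 15 parent=6 cost=19

Parent of node 7: 4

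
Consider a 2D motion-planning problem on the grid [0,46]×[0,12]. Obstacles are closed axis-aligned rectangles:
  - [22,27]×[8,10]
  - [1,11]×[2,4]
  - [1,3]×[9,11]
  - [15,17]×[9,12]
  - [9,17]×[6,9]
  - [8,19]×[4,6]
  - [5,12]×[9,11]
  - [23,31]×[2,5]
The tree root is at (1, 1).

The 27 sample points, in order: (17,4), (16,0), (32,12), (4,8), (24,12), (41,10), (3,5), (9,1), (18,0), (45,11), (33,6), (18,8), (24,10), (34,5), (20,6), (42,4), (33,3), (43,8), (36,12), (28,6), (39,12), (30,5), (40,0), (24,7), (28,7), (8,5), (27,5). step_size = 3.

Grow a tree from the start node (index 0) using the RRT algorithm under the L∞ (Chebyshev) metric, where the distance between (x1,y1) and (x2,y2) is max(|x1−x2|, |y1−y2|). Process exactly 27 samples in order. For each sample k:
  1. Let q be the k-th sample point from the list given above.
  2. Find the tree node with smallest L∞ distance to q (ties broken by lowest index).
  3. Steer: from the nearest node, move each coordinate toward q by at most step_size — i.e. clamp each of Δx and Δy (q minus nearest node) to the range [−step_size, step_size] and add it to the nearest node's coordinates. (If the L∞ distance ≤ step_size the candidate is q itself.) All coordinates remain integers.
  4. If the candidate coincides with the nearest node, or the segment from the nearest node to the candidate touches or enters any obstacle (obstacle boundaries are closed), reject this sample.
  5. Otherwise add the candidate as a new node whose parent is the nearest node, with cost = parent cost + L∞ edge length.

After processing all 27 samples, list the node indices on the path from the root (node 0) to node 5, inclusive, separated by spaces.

Path: 0 1 2 3 4 5

1. q=(17,4) nearest=0 d=16 new=(4,4) → blocked by [1,11]×[2,4], reject
2. q=(16,0) nearest=0 d=15 new=(4,0) → add node 1 parent=0 cost=3
3. q=(32,12) nearest=1 d=28 new=(7,3) → blocked by [1,11]×[2,4], reject
4. q=(4,8) nearest=0 d=7 new=(4,4) → blocked by [1,11]×[2,4], reject
5. q=(24,12) nearest=1 d=20 new=(7,3) → blocked by [1,11]×[2,4], reject
6. q=(41,10) nearest=1 d=37 new=(7,3) → blocked by [1,11]×[2,4], reject
7. q=(3,5) nearest=0 d=4 new=(3,4) → blocked by [1,11]×[2,4], reject
8. q=(9,1) nearest=1 d=5 new=(7,1) → add node 2 parent=1 cost=6
9. q=(18,0) nearest=2 d=11 new=(10,0) → add node 3 parent=2 cost=9
10. q=(45,11) nearest=3 d=35 new=(13,3) → add node 4 parent=3 cost=12
11. q=(33,6) nearest=4 d=20 new=(16,6) → blocked by [9,17]×[6,9], reject
12. q=(18,8) nearest=4 d=5 new=(16,6) → blocked by [9,17]×[6,9], reject
13. q=(24,10) nearest=4 d=11 new=(16,6) → blocked by [9,17]×[6,9], reject
14. q=(34,5) nearest=4 d=21 new=(16,5) → blocked by [8,19]×[4,6], reject
15. q=(20,6) nearest=4 d=7 new=(16,6) → blocked by [9,17]×[6,9], reject
16. q=(42,4) nearest=4 d=29 new=(16,4) → blocked by [8,19]×[4,6], reject
17. q=(33,3) nearest=4 d=20 new=(16,3) → add node 5 parent=4 cost=15
18. q=(43,8) nearest=5 d=27 new=(19,6) → blocked by [8,19]×[4,6], reject
19. q=(36,12) nearest=5 d=20 new=(19,6) → blocked by [8,19]×[4,6], reject
20. q=(28,6) nearest=5 d=12 new=(19,6) → blocked by [8,19]×[4,6], reject
21. q=(39,12) nearest=5 d=23 new=(19,6) → blocked by [8,19]×[4,6], reject
22. q=(30,5) nearest=5 d=14 new=(19,5) → blocked by [8,19]×[4,6], reject
23. q=(40,0) nearest=5 d=24 new=(19,0) → add node 6 parent=5 cost=18
24. q=(24,7) nearest=6 d=7 new=(22,3) → add node 7 parent=6 cost=21
25. q=(28,7) nearest=7 d=6 new=(25,6) → blocked by [23,31]×[2,5], reject
26. q=(8,5) nearest=2 d=4 new=(8,4) → blocked by [1,11]×[2,4], reject
27. q=(27,5) nearest=7 d=5 new=(25,5) → blocked by [23,31]×[2,5], reject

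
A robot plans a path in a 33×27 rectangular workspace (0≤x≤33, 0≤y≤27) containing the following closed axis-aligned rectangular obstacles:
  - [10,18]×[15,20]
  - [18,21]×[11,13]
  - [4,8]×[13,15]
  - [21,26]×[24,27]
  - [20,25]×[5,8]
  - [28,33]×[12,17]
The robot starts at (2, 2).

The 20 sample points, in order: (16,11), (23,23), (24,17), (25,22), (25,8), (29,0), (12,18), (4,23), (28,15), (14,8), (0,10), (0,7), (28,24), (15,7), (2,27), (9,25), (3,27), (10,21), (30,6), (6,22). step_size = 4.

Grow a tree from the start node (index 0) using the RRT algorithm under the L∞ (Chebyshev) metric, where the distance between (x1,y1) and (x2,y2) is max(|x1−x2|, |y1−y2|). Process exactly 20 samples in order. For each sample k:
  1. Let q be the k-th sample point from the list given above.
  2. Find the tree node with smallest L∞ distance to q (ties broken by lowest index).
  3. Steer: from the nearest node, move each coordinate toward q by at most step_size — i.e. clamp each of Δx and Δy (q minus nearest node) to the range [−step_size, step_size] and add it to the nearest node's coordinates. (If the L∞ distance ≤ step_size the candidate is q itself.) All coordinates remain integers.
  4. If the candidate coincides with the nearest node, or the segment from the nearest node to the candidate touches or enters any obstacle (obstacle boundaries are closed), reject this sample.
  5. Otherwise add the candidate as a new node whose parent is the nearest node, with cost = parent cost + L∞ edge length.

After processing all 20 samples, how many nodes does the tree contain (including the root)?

Node count: 9

1. q=(16,11) nearest=0 d=14 new=(6,6) → add node 1 parent=0 cost=4
2. q=(23,23) nearest=1 d=17 new=(10,10) → add node 2 parent=1 cost=8
3. q=(24,17) nearest=2 d=14 new=(14,14) → add node 3 parent=2 cost=12
4. q=(25,22) nearest=3 d=11 new=(18,18) → blocked by [10,18]×[15,20], reject
5. q=(25,8) nearest=3 d=11 new=(18,10) → add node 4 parent=3 cost=16
6. q=(29,0) nearest=4 d=11 new=(22,6) → blocked by [20,25]×[5,8], reject
7. q=(12,18) nearest=3 d=4 new=(12,18) → blocked by [10,18]×[15,20], reject
8. q=(4,23) nearest=3 d=10 new=(10,18) → blocked by [10,18]×[15,20], reject
9. q=(28,15) nearest=4 d=10 new=(22,14) → blocked by [18,21]×[11,13], reject
10. q=(14,8) nearest=2 d=4 new=(14,8) → add node 5 parent=2 cost=12
11. q=(0,10) nearest=1 d=6 new=(2,10) → add node 6 parent=1 cost=8
12. q=(0,7) nearest=6 d=3 new=(0,7) → add node 7 parent=6 cost=11
13. q=(28,24) nearest=3 d=14 new=(18,18) → blocked by [10,18]×[15,20], reject
14. q=(15,7) nearest=5 d=1 new=(15,7) → add node 8 parent=5 cost=13
15. q=(2,27) nearest=3 d=13 new=(10,18) → blocked by [10,18]×[15,20], reject
16. q=(9,25) nearest=3 d=11 new=(10,18) → blocked by [10,18]×[15,20], reject
17. q=(3,27) nearest=3 d=13 new=(10,18) → blocked by [10,18]×[15,20], reject
18. q=(10,21) nearest=3 d=7 new=(10,18) → blocked by [10,18]×[15,20], reject
19. q=(30,6) nearest=4 d=12 new=(22,6) → blocked by [20,25]×[5,8], reject
20. q=(6,22) nearest=3 d=8 new=(10,18) → blocked by [10,18]×[15,20], reject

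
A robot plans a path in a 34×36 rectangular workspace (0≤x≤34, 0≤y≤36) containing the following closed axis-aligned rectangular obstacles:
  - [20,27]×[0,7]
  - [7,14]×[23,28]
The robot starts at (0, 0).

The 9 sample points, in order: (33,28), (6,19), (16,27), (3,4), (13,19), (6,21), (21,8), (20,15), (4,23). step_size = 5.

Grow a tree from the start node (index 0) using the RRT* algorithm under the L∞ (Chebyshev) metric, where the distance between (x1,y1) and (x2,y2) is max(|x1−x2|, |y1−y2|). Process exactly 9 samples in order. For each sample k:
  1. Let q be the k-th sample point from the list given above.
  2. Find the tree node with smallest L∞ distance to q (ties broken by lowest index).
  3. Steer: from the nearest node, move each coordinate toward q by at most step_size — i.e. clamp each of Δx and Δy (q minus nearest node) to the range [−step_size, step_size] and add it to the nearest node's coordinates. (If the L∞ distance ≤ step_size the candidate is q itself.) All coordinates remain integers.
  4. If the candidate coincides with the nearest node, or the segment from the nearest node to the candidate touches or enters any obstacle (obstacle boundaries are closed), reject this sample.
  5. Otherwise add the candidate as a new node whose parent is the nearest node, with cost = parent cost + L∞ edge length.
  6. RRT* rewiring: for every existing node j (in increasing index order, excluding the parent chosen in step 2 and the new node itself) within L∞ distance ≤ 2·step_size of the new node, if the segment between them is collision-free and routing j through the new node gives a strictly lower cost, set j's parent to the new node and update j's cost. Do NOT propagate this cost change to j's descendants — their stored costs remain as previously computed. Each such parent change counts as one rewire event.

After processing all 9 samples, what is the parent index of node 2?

1. q=(33,28) nearest=0 d=33 new=(5,5) → add node 1 parent=0 cost=5
2. q=(6,19) nearest=1 d=14 new=(6,10) → add node 2 parent=1 cost=10
3. q=(16,27) nearest=2 d=17 new=(11,15) → add node 3 parent=2 cost=15
4. q=(3,4) nearest=1 d=2 new=(3,4) → add node 4 parent=1 cost=7
5. q=(13,19) nearest=3 d=4 new=(13,19) → add node 5 parent=3 cost=19
6. q=(6,21) nearest=3 d=6 new=(6,20) → add node 6 parent=3 cost=20
7. q=(21,8) nearest=3 d=10 new=(16,10) → add node 7 parent=3 cost=20
8. q=(20,15) nearest=7 d=5 new=(20,15) → add node 8 parent=7 cost=25
9. q=(4,23) nearest=6 d=3 new=(4,23) → add node 9 parent=6 cost=23

Parent of node 2: 1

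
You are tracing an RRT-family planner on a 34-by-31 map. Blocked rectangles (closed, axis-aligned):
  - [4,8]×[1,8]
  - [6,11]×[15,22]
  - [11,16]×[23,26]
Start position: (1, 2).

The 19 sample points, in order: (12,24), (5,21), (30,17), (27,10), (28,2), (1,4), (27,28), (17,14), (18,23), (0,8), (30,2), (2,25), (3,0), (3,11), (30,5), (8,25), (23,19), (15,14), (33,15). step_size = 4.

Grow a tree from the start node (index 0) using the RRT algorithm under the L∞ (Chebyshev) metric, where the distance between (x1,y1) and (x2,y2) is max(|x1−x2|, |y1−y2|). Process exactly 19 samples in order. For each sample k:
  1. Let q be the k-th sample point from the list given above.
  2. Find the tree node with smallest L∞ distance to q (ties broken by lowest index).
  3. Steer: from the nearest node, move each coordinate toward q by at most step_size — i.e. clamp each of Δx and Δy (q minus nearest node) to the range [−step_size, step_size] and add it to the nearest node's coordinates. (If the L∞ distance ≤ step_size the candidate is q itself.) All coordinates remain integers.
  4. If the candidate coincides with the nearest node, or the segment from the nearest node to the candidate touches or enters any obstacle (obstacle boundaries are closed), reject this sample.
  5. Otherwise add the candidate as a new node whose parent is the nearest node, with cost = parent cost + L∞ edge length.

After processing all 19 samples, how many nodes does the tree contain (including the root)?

Node count: 7

1. q=(12,24) nearest=0 d=22 new=(5,6) → blocked by [4,8]×[1,8], reject
2. q=(5,21) nearest=0 d=19 new=(5,6) → blocked by [4,8]×[1,8], reject
3. q=(30,17) nearest=0 d=29 new=(5,6) → blocked by [4,8]×[1,8], reject
4. q=(27,10) nearest=0 d=26 new=(5,6) → blocked by [4,8]×[1,8], reject
5. q=(28,2) nearest=0 d=27 new=(5,2) → blocked by [4,8]×[1,8], reject
6. q=(1,4) nearest=0 d=2 new=(1,4) → add node 1 parent=0 cost=2
7. q=(27,28) nearest=0 d=26 new=(5,6) → blocked by [4,8]×[1,8], reject
8. q=(17,14) nearest=0 d=16 new=(5,6) → blocked by [4,8]×[1,8], reject
9. q=(18,23) nearest=1 d=19 new=(5,8) → blocked by [4,8]×[1,8], reject
10. q=(0,8) nearest=1 d=4 new=(0,8) → add node 2 parent=1 cost=6
11. q=(30,2) nearest=0 d=29 new=(5,2) → blocked by [4,8]×[1,8], reject
12. q=(2,25) nearest=2 d=17 new=(2,12) → add node 3 parent=2 cost=10
13. q=(3,0) nearest=0 d=2 new=(3,0) → add node 4 parent=0 cost=2
14. q=(3,11) nearest=3 d=1 new=(3,11) → add node 5 parent=3 cost=11
15. q=(30,5) nearest=4 d=27 new=(7,4) → blocked by [4,8]×[1,8], reject
16. q=(8,25) nearest=3 d=13 new=(6,16) → blocked by [6,11]×[15,22], reject
17. q=(23,19) nearest=4 d=20 new=(7,4) → blocked by [4,8]×[1,8], reject
18. q=(15,14) nearest=5 d=12 new=(7,14) → add node 6 parent=5 cost=15
19. q=(33,15) nearest=6 d=26 new=(11,15) → blocked by [6,11]×[15,22], reject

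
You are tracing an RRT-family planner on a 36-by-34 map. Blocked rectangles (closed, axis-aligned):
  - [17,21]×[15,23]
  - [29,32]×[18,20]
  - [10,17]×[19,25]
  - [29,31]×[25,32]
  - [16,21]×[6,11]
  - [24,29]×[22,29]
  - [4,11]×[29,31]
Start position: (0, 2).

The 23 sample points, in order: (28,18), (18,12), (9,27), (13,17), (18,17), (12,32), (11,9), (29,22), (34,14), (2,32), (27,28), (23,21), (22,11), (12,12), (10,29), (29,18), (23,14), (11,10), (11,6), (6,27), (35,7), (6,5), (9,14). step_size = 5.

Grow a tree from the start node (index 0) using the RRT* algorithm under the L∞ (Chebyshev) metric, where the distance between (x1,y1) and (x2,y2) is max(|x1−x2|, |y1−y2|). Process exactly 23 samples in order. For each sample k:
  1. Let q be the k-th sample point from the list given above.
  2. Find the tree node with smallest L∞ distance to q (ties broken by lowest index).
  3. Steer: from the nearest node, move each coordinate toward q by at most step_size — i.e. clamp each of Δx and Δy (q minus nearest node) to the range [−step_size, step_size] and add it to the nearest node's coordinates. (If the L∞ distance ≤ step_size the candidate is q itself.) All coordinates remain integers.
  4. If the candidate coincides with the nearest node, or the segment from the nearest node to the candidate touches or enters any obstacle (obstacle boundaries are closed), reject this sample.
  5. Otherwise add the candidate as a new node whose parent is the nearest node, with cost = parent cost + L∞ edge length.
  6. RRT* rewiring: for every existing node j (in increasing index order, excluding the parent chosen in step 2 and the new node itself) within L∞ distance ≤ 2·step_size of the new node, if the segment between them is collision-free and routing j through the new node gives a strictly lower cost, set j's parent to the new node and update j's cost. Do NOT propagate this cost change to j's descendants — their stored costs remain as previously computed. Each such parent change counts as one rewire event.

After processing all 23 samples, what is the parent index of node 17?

1. q=(28,18) nearest=0 d=28 new=(5,7) → add node 1 parent=0 cost=5
2. q=(18,12) nearest=1 d=13 new=(10,12) → add node 2 parent=1 cost=10
3. q=(9,27) nearest=2 d=15 new=(9,17) → add node 3 parent=2 cost=15
4. q=(13,17) nearest=3 d=4 new=(13,17) → add node 4 parent=3 cost=19
5. q=(18,17) nearest=4 d=5 new=(18,17) → blocked by [17,21]×[15,23], reject
6. q=(12,32) nearest=3 d=15 new=(12,22) → blocked by [10,17]×[19,25], reject
7. q=(11,9) nearest=2 d=3 new=(11,9) → add node 5 parent=2 cost=13
8. q=(29,22) nearest=4 d=16 new=(18,22) → blocked by [17,21]×[15,23], reject
9. q=(34,14) nearest=4 d=21 new=(18,14) → add node 6 parent=4 cost=24
10. q=(2,32) nearest=3 d=15 new=(4,22) → add node 7 parent=3 cost=20
11. q=(27,28) nearest=4 d=14 new=(18,22) → blocked by [17,21]×[15,23], reject
12. q=(23,21) nearest=6 d=7 new=(23,19) → blocked by [17,21]×[15,23], reject
13. q=(22,11) nearest=6 d=4 new=(22,11) → add node 8 parent=6 cost=28
14. q=(12,12) nearest=2 d=2 new=(12,12) → add node 9 parent=2 cost=12; rewire 4→9 (17<19); rewire 6→9 (18<24); rewire 8→9 (22<28)
15. q=(10,29) nearest=7 d=7 new=(9,27) → add node 10 parent=7 cost=25
16. q=(29,18) nearest=8 d=7 new=(27,16) → add node 11 parent=8 cost=27
17. q=(23,14) nearest=8 d=3 new=(23,14) → add node 12 parent=8 cost=25
18. q=(11,10) nearest=5 d=1 new=(11,10) → add node 13 parent=5 cost=14
19. q=(11,6) nearest=5 d=3 new=(11,6) → add node 14 parent=5 cost=16
20. q=(6,27) nearest=10 d=3 new=(6,27) → add node 15 parent=10 cost=28
21. q=(35,7) nearest=11 d=9 new=(32,11) → add node 16 parent=11 cost=32
22. q=(6,5) nearest=1 d=2 new=(6,5) → add node 17 parent=1 cost=7; rewire 5→17 (12<13); rewire 13→17 (12<14); rewire 14→17 (12<16)
23. q=(9,14) nearest=2 d=2 new=(9,14) → add node 18 parent=2 cost=12; rewire 4→18 (16<17)

Parent of node 17: 1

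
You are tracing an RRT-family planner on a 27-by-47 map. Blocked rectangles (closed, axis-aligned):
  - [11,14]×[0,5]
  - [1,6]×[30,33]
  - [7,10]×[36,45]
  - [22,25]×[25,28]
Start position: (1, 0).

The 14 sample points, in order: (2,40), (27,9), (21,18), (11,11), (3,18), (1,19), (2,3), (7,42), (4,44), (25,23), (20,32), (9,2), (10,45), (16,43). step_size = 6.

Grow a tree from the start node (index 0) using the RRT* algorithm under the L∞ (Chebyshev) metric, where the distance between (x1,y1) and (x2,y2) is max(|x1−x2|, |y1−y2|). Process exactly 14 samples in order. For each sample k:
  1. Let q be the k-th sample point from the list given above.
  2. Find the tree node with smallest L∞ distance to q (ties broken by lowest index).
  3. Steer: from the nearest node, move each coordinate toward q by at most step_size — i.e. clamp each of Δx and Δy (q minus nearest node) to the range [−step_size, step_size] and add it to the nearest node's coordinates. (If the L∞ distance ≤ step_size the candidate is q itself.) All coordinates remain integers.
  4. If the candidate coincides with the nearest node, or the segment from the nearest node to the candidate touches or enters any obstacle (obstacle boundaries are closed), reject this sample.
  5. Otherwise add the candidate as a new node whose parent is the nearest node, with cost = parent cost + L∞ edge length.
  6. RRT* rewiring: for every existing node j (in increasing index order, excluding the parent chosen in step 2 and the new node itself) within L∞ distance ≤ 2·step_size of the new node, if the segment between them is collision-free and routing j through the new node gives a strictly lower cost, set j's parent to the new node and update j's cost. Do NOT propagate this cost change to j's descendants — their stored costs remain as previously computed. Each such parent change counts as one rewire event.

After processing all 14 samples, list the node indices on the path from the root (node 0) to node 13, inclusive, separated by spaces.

Path: 0 7 3 9 10 12 13

1. q=(2,40) nearest=0 d=40 new=(2,6) → add node 1 parent=0 cost=6
2. q=(27,9) nearest=1 d=25 new=(8,9) → add node 2 parent=1 cost=12
3. q=(21,18) nearest=2 d=13 new=(14,15) → add node 3 parent=2 cost=18
4. q=(11,11) nearest=2 d=3 new=(11,11) → add node 4 parent=2 cost=15
5. q=(3,18) nearest=4 d=8 new=(5,17) → add node 5 parent=4 cost=21
6. q=(1,19) nearest=5 d=4 new=(1,19) → add node 6 parent=5 cost=25
7. q=(2,3) nearest=0 d=3 new=(2,3) → add node 7 parent=0 cost=3; rewire 2→7 (9<12); rewire 3→7 (15<18); rewire 4→7 (12<15)
8. q=(7,42) nearest=6 d=23 new=(7,25) → add node 8 parent=6 cost=31
9. q=(4,44) nearest=8 d=19 new=(4,31) → blocked by [1,6]×[30,33], reject
10. q=(25,23) nearest=3 d=11 new=(20,21) → add node 9 parent=3 cost=21
11. q=(20,32) nearest=9 d=11 new=(20,27) → add node 10 parent=9 cost=27
12. q=(9,2) nearest=1 d=7 new=(8,2) → add node 11 parent=1 cost=12
13. q=(10,45) nearest=10 d=18 new=(14,33) → add node 12 parent=10 cost=33
14. q=(16,43) nearest=12 d=10 new=(16,39) → add node 13 parent=12 cost=39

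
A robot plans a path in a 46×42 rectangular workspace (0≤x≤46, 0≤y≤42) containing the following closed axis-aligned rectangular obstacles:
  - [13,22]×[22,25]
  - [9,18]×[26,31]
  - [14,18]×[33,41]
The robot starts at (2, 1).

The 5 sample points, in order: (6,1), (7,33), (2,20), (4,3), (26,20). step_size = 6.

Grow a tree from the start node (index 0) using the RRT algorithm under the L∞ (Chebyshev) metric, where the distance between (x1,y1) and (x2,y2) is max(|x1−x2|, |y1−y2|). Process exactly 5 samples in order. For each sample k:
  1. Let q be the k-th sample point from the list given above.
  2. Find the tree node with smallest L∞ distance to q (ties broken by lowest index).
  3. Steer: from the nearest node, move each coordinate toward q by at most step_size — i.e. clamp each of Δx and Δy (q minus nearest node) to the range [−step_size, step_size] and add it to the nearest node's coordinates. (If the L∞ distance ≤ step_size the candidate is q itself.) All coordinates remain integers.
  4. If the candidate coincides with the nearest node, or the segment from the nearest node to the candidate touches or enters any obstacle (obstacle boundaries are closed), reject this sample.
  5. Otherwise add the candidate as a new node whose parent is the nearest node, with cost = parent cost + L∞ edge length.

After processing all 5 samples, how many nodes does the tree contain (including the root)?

Node count: 6

1. q=(6,1) nearest=0 d=4 new=(6,1) → add node 1 parent=0 cost=4
2. q=(7,33) nearest=0 d=32 new=(7,7) → add node 2 parent=0 cost=6
3. q=(2,20) nearest=2 d=13 new=(2,13) → add node 3 parent=2 cost=12
4. q=(4,3) nearest=0 d=2 new=(4,3) → add node 4 parent=0 cost=2
5. q=(26,20) nearest=2 d=19 new=(13,13) → add node 5 parent=2 cost=12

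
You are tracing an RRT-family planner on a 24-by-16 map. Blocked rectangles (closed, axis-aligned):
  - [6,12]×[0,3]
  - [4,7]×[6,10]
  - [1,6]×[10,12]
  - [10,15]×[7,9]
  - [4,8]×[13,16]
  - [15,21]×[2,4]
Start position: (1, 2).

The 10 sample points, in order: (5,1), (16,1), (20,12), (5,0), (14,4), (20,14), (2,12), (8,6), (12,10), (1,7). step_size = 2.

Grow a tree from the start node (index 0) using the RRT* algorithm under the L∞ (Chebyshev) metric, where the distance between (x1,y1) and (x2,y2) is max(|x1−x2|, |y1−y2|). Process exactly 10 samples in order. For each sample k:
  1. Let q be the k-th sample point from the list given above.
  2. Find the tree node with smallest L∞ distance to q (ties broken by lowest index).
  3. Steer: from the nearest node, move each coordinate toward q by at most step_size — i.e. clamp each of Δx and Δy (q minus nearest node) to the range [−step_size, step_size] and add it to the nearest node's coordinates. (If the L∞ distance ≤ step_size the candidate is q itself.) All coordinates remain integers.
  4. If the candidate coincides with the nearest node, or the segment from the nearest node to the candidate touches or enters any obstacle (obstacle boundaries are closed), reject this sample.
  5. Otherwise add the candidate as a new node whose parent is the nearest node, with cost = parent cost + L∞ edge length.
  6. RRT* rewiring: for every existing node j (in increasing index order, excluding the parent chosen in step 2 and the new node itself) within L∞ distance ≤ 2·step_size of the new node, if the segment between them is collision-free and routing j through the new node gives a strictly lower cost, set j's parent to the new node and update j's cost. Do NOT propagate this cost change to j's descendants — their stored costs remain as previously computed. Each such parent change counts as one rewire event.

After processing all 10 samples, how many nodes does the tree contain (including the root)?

Node count: 8

1. q=(5,1) nearest=0 d=4 new=(3,1) → add node 1 parent=0 cost=2
2. q=(16,1) nearest=1 d=13 new=(5,1) → add node 2 parent=1 cost=4
3. q=(20,12) nearest=2 d=15 new=(7,3) → blocked by [6,12]×[0,3], reject
4. q=(5,0) nearest=2 d=1 new=(5,0) → add node 3 parent=2 cost=5
5. q=(14,4) nearest=2 d=9 new=(7,3) → blocked by [6,12]×[0,3], reject
6. q=(20,14) nearest=2 d=15 new=(7,3) → blocked by [6,12]×[0,3], reject
7. q=(2,12) nearest=0 d=10 new=(2,4) → add node 4 parent=0 cost=2
8. q=(8,6) nearest=1 d=5 new=(5,3) → add node 5 parent=1 cost=4
9. q=(12,10) nearest=5 d=7 new=(7,5) → add node 6 parent=5 cost=6
10. q=(1,7) nearest=4 d=3 new=(1,6) → add node 7 parent=4 cost=4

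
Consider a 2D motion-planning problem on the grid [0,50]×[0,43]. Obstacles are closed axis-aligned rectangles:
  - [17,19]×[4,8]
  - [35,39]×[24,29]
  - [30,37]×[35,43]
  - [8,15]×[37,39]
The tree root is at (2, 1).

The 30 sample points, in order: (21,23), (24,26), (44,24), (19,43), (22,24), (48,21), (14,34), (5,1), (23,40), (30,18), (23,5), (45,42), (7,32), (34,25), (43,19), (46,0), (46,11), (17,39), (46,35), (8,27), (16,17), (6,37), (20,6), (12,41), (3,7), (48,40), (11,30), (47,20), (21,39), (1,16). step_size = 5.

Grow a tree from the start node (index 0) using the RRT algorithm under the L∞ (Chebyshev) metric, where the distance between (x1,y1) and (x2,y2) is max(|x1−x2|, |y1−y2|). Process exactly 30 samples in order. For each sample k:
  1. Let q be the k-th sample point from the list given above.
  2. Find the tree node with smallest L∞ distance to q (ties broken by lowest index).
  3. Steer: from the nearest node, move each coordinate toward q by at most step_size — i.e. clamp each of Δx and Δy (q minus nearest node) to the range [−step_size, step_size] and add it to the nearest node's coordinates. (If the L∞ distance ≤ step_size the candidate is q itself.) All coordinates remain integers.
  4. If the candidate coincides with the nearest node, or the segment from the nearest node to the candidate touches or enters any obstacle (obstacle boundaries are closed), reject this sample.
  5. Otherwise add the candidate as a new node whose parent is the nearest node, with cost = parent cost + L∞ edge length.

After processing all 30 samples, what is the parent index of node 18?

Parent of node 18: 3

1. q=(21,23) nearest=0 d=22 new=(7,6) → add node 1 parent=0 cost=5
2. q=(24,26) nearest=1 d=20 new=(12,11) → add node 2 parent=1 cost=10
3. q=(44,24) nearest=2 d=32 new=(17,16) → add node 3 parent=2 cost=15
4. q=(19,43) nearest=3 d=27 new=(19,21) → add node 4 parent=3 cost=20
5. q=(22,24) nearest=4 d=3 new=(22,24) → add node 5 parent=4 cost=23
6. q=(48,21) nearest=5 d=26 new=(27,21) → add node 6 parent=5 cost=28
7. q=(14,34) nearest=5 d=10 new=(17,29) → add node 7 parent=5 cost=28
8. q=(5,1) nearest=0 d=3 new=(5,1) → add node 8 parent=0 cost=3
9. q=(23,40) nearest=7 d=11 new=(22,34) → add node 9 parent=7 cost=33
10. q=(30,18) nearest=6 d=3 new=(30,18) → add node 10 parent=6 cost=31
11. q=(23,5) nearest=2 d=11 new=(17,6) → blocked by [17,19]×[4,8], reject
12. q=(45,42) nearest=6 d=21 new=(32,26) → add node 11 parent=6 cost=33
13. q=(7,32) nearest=7 d=10 new=(12,32) → add node 12 parent=7 cost=33
14. q=(34,25) nearest=11 d=2 new=(34,25) → add node 13 parent=11 cost=35
15. q=(43,19) nearest=13 d=9 new=(39,20) → blocked by [35,39]×[24,29], reject
16. q=(46,0) nearest=10 d=18 new=(35,13) → add node 14 parent=10 cost=36
17. q=(46,11) nearest=14 d=11 new=(40,11) → add node 15 parent=14 cost=41
18. q=(17,39) nearest=9 d=5 new=(17,39) → add node 16 parent=9 cost=38
19. q=(46,35) nearest=13 d=12 new=(39,30) → blocked by [35,39]×[24,29], reject
20. q=(8,27) nearest=12 d=5 new=(8,27) → add node 17 parent=12 cost=38
21. q=(16,17) nearest=3 d=1 new=(16,17) → add node 18 parent=3 cost=16
22. q=(6,37) nearest=12 d=6 new=(7,37) → add node 19 parent=12 cost=38
23. q=(20,6) nearest=2 d=8 new=(17,6) → blocked by [17,19]×[4,8], reject
24. q=(12,41) nearest=16 d=5 new=(12,41) → add node 20 parent=16 cost=43
25. q=(3,7) nearest=1 d=4 new=(3,7) → add node 21 parent=1 cost=9
26. q=(48,40) nearest=13 d=15 new=(39,30) → blocked by [35,39]×[24,29], reject
27. q=(11,30) nearest=12 d=2 new=(11,30) → add node 22 parent=12 cost=35
28. q=(47,20) nearest=15 d=9 new=(45,16) → add node 23 parent=15 cost=46
29. q=(21,39) nearest=16 d=4 new=(21,39) → add node 24 parent=16 cost=42
30. q=(1,16) nearest=21 d=9 new=(1,12) → add node 25 parent=21 cost=14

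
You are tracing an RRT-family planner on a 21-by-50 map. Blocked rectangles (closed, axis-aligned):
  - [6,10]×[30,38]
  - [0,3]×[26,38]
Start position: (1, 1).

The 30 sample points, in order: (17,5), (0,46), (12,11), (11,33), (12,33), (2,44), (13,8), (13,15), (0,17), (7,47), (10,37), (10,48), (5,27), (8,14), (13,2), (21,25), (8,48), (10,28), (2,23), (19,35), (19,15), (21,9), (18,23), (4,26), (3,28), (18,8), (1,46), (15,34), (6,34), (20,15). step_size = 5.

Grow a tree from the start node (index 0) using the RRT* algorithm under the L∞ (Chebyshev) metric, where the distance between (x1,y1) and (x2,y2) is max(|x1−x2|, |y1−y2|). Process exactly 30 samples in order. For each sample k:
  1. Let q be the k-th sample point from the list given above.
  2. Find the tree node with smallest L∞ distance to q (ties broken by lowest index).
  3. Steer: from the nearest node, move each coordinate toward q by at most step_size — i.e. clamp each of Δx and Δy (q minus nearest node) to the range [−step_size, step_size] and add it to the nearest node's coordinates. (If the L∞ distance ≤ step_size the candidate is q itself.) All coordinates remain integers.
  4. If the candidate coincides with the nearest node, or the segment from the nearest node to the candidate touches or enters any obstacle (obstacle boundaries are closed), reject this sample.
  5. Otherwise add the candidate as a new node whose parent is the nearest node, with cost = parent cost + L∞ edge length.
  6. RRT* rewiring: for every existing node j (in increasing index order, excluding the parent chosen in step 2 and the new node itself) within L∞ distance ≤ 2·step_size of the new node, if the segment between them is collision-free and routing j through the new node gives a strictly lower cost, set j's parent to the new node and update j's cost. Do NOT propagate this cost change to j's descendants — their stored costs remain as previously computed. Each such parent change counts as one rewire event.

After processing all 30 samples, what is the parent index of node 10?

1. q=(17,5) nearest=0 d=16 new=(6,5) → add node 1 parent=0 cost=5
2. q=(0,46) nearest=1 d=41 new=(1,10) → add node 2 parent=1 cost=10
3. q=(12,11) nearest=1 d=6 new=(11,10) → add node 3 parent=1 cost=10
4. q=(11,33) nearest=2 d=23 new=(6,15) → add node 4 parent=2 cost=15
5. q=(12,33) nearest=4 d=18 new=(11,20) → add node 5 parent=4 cost=20
6. q=(2,44) nearest=5 d=24 new=(6,25) → add node 6 parent=5 cost=25
7. q=(13,8) nearest=3 d=2 new=(13,8) → add node 7 parent=3 cost=12
8. q=(13,15) nearest=3 d=5 new=(13,15) → add node 8 parent=3 cost=15
9. q=(0,17) nearest=4 d=6 new=(1,17) → add node 9 parent=4 cost=20
10. q=(7,47) nearest=6 d=22 new=(7,30) → blocked by [6,10]×[30,38], reject
11. q=(10,37) nearest=6 d=12 new=(10,30) → blocked by [6,10]×[30,38], reject
12. q=(10,48) nearest=6 d=23 new=(10,30) → blocked by [6,10]×[30,38], reject
13. q=(5,27) nearest=6 d=2 new=(5,27) → add node 10 parent=6 cost=27
14. q=(8,14) nearest=4 d=2 new=(8,14) → add node 11 parent=4 cost=17
15. q=(13,2) nearest=7 d=6 new=(13,3) → add node 12 parent=7 cost=17
16. q=(21,25) nearest=5 d=10 new=(16,25) → add node 13 parent=5 cost=25
17. q=(8,48) nearest=10 d=21 new=(8,32) → blocked by [6,10]×[30,38], reject
18. q=(10,28) nearest=6 d=4 new=(10,28) → add node 14 parent=6 cost=29
19. q=(2,23) nearest=6 d=4 new=(2,23) → add node 15 parent=6 cost=29
20. q=(19,35) nearest=14 d=9 new=(15,33) → add node 16 parent=14 cost=34
21. q=(19,15) nearest=8 d=6 new=(18,15) → add node 17 parent=8 cost=20
22. q=(21,9) nearest=17 d=6 new=(21,10) → add node 18 parent=17 cost=25
23. q=(18,23) nearest=13 d=2 new=(18,23) → add node 19 parent=13 cost=27
24. q=(4,26) nearest=10 d=1 new=(4,26) → add node 20 parent=10 cost=28
25. q=(3,28) nearest=10 d=2 new=(3,28) → blocked by [0,3]×[26,38], reject
26. q=(18,8) nearest=18 d=3 new=(18,8) → add node 21 parent=18 cost=28
27. q=(1,46) nearest=16 d=14 new=(10,38) → blocked by [6,10]×[30,38], reject
28. q=(15,34) nearest=16 d=1 new=(15,34) → add node 22 parent=16 cost=35
29. q=(6,34) nearest=14 d=6 new=(6,33) → blocked by [6,10]×[30,38], reject
30. q=(20,15) nearest=17 d=2 new=(20,15) → add node 23 parent=17 cost=22

Parent of node 10: 6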